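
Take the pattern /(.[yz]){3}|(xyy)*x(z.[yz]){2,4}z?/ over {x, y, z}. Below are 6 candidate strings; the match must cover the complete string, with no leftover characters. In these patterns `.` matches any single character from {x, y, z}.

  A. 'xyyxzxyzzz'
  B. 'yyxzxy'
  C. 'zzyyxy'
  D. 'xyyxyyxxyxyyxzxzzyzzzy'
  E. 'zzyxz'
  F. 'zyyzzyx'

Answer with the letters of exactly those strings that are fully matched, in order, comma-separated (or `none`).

A, B, C

A. 'xyyxzxyzzz' → match
B. 'yyxzxy' → match
C. 'zzyyxy' → match
D → no match
E. 'zzyxz' → no match
F. 'zyyzzyx' → no match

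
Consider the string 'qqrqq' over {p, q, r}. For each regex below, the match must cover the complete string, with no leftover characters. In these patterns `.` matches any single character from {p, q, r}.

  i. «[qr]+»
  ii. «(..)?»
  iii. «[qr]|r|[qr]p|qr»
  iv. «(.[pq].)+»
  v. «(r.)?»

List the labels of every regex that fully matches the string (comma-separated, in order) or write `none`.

i

i → match
ii → no match
iii → no match
iv → no match
v → no match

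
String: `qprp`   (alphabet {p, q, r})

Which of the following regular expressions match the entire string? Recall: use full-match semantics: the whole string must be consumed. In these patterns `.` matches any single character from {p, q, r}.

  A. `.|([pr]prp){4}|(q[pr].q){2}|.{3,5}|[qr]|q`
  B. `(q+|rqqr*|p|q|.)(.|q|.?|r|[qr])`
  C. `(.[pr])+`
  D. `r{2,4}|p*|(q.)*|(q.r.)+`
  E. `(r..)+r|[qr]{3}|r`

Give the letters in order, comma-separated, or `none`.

A, C, D

A → match
B → no match
C → match
D → match
E → no match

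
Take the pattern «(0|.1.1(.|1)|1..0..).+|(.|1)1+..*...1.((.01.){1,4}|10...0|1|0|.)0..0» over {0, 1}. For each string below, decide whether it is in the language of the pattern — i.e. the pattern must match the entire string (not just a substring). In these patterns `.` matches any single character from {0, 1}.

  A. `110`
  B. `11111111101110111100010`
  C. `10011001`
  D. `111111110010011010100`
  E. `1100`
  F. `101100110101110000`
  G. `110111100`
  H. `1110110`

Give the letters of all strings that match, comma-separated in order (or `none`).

B, D, G, H

A → no match
B → match
C → no match
D → match
E → no match
F → no match
G → match
H → match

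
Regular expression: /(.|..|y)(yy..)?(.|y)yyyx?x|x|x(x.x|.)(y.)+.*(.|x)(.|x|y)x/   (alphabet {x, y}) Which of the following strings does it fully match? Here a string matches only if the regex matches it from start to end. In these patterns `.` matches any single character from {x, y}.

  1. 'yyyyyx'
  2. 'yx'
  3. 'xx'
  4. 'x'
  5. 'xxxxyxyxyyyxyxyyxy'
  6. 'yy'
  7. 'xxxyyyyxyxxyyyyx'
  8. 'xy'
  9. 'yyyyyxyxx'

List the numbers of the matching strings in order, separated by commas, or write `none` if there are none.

1 → match
2 → no match
3 → no match
4 → match
5 → no match — must end with 'x'
6 → no match — must end with 'x'
7 → no match
8 → no match — must end with 'x'
9 → no match

1, 4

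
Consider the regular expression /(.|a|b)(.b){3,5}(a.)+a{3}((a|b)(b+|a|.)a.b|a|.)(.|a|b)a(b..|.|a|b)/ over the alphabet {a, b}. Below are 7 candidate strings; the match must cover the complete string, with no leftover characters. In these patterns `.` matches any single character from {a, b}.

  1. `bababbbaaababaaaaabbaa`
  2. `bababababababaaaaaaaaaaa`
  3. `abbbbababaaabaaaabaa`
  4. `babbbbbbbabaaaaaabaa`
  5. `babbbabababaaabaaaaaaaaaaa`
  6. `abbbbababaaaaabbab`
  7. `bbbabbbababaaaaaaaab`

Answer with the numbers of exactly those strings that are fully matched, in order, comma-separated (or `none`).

1 → match
2 → match
3 → match
4 → match
5 → match
6 → match
7 → match

1, 2, 3, 4, 5, 6, 7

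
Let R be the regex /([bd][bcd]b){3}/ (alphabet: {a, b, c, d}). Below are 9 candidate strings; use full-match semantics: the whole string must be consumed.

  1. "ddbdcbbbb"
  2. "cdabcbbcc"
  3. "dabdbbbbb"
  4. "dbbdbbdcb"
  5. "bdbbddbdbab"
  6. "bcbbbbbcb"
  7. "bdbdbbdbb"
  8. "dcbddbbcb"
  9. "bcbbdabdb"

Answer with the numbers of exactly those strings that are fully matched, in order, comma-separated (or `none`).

1 → match
2 → no match — must end with "b"
3 → no match
4 → match
5 → no match
6 → match
7 → match
8 → match
9 → no match

1, 4, 6, 7, 8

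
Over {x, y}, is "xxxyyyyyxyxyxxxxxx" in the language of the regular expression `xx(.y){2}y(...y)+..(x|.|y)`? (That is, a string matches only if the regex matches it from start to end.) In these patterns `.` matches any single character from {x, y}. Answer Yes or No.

No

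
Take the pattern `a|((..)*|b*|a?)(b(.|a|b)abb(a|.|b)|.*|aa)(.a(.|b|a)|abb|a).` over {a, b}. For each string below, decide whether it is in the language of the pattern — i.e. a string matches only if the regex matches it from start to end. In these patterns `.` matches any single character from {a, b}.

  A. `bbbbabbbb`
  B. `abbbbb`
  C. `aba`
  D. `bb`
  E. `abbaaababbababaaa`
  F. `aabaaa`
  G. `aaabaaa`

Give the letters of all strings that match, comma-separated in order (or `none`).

A. `bbbbabbbb` → no match
B. `abbbbb` → no match
C. `aba` → no match
D. `bb` → no match
E → match
F. `aabaaa` → match
G. `aaabaaa` → match

E, F, G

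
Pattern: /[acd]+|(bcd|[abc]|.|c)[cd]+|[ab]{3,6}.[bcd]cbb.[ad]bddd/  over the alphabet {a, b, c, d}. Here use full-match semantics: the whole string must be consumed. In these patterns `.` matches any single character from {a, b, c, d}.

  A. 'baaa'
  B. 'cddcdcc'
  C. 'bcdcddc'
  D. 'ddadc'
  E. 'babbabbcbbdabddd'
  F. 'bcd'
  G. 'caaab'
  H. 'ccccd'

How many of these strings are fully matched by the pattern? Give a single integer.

6

A → no match
B → match
C → match
D → match
E → match
F → match
G → no match
H → match
Total matched: 6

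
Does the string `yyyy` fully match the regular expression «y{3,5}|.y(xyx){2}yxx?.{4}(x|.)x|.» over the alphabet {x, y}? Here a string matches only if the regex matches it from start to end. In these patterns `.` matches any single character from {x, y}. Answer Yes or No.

Yes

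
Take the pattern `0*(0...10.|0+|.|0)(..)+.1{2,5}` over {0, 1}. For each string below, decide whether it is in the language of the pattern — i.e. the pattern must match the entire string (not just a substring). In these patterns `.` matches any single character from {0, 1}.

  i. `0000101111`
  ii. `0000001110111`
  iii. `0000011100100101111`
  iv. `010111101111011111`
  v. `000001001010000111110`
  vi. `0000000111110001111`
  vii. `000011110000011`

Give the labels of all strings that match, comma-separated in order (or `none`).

i → match
ii → match
iii → match
iv → match
v → no match — must end with `1`
vi → match
vii → match

i, ii, iii, iv, vi, vii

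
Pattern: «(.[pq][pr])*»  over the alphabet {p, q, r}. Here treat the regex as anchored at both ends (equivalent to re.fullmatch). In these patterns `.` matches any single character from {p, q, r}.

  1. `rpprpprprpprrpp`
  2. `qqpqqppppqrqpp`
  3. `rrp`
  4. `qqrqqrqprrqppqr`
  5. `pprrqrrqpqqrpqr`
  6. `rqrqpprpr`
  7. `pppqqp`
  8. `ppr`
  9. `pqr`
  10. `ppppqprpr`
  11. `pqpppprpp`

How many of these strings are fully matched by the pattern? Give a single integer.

9

1 → match
2 → no match
3 → no match
4 → match
5 → match
6 → match
7 → match
8 → match
9 → match
10 → match
11 → match
Total matched: 9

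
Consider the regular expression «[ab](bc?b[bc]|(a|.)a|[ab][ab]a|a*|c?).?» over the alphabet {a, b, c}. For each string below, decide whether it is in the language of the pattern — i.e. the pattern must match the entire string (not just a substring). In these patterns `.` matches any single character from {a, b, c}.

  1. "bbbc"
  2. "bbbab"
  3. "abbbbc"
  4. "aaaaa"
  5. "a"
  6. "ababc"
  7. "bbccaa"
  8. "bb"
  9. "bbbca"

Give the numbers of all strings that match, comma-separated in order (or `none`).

1 → match
2 → match
3 → no match
4 → match
5 → match
6 → no match
7 → no match
8 → match
9 → match

1, 2, 4, 5, 8, 9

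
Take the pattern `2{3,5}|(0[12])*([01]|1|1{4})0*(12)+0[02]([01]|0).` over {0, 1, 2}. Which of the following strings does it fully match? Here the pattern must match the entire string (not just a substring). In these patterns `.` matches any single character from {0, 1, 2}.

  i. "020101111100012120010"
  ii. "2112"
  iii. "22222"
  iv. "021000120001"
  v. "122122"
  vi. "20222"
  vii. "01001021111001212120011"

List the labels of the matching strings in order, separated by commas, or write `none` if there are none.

i → match
ii → no match
iii → match
iv → match
v → no match
vi → no match
vii → no match

i, iii, iv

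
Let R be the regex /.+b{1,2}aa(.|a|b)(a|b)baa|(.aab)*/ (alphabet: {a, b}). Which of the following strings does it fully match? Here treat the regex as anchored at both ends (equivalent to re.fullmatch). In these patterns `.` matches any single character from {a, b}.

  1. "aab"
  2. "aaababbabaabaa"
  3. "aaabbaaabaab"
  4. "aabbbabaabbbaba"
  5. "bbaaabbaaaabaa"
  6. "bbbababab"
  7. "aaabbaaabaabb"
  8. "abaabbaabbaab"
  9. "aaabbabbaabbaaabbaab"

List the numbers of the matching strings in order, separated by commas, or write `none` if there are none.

1 → no match
2 → no match
3 → no match
4 → no match
5 → match
6 → no match
7 → no match
8 → no match
9 → no match

5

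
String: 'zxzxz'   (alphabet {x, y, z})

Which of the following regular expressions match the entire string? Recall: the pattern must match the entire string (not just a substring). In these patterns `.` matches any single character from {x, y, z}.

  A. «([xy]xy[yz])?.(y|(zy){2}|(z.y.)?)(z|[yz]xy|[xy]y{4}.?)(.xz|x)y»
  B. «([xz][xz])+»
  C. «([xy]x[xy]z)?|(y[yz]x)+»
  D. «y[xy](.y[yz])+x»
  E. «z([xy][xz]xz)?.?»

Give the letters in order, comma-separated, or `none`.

E

A → no match — must end with 'y'
B → no match
C → no match
D → no match — must start with 'y'
E → match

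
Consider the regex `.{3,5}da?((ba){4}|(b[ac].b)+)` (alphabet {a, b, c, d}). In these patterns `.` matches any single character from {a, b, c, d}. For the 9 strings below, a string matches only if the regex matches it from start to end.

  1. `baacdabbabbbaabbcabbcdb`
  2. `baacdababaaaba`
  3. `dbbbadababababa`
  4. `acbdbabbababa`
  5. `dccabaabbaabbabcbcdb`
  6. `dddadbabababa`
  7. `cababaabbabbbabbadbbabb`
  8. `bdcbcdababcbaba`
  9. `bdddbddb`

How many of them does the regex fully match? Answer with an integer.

1 → no match
2 → no match
3 → match
4 → no match
5 → no match
6 → match
7 → no match
8 → no match
9 → no match
Total matched: 2

2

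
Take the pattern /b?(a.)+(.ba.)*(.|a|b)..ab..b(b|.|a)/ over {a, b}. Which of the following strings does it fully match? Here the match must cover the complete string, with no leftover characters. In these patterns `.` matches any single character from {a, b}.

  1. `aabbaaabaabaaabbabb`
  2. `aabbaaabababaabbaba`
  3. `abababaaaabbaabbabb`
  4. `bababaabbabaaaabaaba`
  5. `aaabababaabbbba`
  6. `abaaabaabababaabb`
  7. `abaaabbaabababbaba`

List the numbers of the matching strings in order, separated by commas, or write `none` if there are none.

1 → match
2 → match
3 → match
4 → match
5 → match
6 → match
7 → no match

1, 2, 3, 4, 5, 6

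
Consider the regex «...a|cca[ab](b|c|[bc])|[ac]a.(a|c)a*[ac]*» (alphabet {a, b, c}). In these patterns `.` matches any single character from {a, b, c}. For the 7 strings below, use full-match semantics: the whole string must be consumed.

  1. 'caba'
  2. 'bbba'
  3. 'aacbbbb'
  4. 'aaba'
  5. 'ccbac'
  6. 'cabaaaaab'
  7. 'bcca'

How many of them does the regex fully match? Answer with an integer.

1. 'caba' → match
2. 'bbba' → match
3. 'aacbbbb' → no match
4. 'aaba' → match
5. 'ccbac' → no match
6. 'cabaaaaab' → no match
7. 'bcca' → match
Total matched: 4

4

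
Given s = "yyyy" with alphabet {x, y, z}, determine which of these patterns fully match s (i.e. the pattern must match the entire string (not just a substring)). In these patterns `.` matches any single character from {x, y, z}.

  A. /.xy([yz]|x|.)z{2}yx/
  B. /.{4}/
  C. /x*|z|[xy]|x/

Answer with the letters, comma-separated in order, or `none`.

B

A → no match — must end with "zyx"
B → match
C → no match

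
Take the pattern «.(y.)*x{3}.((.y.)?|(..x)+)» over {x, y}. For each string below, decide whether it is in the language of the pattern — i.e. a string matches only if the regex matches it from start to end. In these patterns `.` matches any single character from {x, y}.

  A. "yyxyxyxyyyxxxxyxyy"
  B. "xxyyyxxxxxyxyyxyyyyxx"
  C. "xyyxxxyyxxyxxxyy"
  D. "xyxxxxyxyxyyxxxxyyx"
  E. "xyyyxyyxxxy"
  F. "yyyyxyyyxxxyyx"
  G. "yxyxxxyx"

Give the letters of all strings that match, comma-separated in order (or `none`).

A, D, E

A → match
B → no match
C → no match
D → match
E → match
F → no match
G → no match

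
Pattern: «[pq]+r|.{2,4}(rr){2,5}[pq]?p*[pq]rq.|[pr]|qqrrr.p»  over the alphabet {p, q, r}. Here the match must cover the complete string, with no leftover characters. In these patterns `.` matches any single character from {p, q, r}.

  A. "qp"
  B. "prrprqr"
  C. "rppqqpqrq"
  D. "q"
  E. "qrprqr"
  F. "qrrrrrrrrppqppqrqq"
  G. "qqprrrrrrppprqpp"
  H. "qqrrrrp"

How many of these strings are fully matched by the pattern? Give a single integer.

1

A. "qp" → no match
B. "prrprqr" → no match
C. "rppqqpqrq" → no match
D. "q" → no match
E. "qrprqr" → no match
F → no match
G → no match
H. "qqrrrrp" → match
Total matched: 1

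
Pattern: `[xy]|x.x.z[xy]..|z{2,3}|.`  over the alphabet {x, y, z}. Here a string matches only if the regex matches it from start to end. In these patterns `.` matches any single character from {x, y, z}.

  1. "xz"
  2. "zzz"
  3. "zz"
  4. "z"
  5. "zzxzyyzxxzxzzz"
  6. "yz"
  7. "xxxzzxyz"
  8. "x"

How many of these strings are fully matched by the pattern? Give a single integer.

1. "xz" → no match
2. "zzz" → match
3. "zz" → match
4. "z" → match
5 → no match
6. "yz" → no match
7. "xxxzzxyz" → match
8. "x" → match
Total matched: 5

5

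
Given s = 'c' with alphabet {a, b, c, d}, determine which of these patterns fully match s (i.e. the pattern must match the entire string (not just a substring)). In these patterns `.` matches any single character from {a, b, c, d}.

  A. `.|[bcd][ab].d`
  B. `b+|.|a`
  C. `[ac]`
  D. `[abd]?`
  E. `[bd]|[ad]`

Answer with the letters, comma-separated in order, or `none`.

A → match
B → match
C → match
D → no match
E → no match

A, B, C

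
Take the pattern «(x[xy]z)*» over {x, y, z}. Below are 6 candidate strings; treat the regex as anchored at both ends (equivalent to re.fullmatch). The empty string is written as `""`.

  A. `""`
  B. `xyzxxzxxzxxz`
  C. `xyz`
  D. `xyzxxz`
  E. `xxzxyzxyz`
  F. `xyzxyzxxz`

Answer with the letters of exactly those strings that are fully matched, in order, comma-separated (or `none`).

A, B, C, D, E, F

A → match
B → match
C → match
D → match
E → match
F → match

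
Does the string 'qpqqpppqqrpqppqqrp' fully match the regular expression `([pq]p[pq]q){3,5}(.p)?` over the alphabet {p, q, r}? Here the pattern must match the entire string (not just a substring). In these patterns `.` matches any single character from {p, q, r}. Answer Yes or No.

No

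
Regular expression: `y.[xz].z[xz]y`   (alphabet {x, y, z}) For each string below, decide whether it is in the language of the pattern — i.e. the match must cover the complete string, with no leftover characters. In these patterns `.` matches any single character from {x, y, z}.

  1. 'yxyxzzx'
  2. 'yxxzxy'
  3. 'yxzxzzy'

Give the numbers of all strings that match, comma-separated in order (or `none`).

1 → no match — must end with 'y'
2 → no match
3 → match

3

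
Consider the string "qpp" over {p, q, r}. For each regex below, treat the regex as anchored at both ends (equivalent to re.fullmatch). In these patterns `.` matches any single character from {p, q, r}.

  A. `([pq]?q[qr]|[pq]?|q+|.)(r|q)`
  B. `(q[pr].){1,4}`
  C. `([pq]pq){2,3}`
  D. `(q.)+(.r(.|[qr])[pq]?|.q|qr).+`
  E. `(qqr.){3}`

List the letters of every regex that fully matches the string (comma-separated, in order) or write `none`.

A → no match
B → match
C → no match — must end with "pq"
D → no match
E → no match — must start with "qqr"

B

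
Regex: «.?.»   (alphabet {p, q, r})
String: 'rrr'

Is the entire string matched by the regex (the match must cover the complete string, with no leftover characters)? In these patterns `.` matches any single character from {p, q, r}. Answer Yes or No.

No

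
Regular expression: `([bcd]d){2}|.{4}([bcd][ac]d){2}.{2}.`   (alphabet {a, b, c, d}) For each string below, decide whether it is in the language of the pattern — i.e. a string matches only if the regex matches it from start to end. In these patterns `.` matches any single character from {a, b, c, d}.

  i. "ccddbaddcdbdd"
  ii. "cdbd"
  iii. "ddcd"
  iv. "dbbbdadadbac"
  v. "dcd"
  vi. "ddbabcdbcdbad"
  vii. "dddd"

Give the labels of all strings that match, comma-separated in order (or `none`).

i → match
ii → match
iii → match
iv → no match
v → no match
vi → match
vii → match

i, ii, iii, vi, vii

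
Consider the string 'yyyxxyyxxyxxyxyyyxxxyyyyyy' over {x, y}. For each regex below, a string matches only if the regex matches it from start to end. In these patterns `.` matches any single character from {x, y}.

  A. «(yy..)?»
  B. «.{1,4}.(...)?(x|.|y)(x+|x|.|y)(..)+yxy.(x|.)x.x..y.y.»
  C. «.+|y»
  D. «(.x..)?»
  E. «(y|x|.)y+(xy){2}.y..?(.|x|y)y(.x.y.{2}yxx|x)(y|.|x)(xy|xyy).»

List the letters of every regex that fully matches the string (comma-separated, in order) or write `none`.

B, C

A → no match
B → match
C → match
D → no match
E → no match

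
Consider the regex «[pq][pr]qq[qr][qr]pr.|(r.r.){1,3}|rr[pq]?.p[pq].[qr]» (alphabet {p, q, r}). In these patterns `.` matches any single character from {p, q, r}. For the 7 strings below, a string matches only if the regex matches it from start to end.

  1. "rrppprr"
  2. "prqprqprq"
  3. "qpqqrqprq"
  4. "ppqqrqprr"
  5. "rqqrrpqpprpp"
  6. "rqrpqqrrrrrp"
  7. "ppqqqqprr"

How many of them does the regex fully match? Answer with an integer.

4

1. "rrppprr" → match
2. "prqprqprq" → no match
3. "qpqqrqprq" → match
4. "ppqqrqprr" → match
5. "rqqrrpqpprpp" → no match
6. "rqrpqqrrrrrp" → no match
7. "ppqqqqprr" → match
Total matched: 4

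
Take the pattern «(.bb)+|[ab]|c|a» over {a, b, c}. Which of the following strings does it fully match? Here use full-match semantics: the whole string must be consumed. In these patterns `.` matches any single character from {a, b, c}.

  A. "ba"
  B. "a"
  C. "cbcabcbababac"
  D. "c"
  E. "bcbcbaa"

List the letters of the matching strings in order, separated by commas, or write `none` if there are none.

A → no match
B → match
C → no match
D → match
E → no match

B, D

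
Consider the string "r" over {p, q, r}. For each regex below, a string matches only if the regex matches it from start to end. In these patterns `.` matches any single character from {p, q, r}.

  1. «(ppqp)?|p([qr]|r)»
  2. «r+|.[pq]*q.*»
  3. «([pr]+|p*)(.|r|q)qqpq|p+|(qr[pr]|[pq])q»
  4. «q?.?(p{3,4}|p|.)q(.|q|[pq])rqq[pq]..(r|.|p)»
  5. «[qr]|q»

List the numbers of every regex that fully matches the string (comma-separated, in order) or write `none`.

1 → no match
2 → match
3 → no match
4 → no match
5 → match

2, 5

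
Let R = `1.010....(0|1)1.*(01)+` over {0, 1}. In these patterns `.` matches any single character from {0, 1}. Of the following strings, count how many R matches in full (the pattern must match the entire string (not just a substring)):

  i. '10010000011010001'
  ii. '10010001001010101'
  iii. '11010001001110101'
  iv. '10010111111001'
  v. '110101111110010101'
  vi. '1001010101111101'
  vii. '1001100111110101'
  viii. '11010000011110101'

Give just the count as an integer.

7

i → match
ii → match
iii → match
iv → match
v → match
vi → match
vii → no match
viii → match
Total matched: 7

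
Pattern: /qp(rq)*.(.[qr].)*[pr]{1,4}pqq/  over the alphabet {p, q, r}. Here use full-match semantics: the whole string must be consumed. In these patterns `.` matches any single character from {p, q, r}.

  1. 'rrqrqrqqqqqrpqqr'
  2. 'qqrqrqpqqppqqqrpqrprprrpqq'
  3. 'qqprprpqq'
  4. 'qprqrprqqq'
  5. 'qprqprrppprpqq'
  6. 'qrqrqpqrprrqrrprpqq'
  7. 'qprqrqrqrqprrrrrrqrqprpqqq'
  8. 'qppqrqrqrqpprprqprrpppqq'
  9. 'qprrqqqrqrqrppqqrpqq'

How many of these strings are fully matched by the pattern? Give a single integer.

1 → no match — must start with 'qp'
2 → no match — must start with 'qp'
3 → no match — must start with 'qp'
4 → no match — must end with 'pqq'
5 → match
6 → no match — must start with 'qp'
7 → no match — must end with 'pqq'
8 → no match
9 → no match
Total matched: 1

1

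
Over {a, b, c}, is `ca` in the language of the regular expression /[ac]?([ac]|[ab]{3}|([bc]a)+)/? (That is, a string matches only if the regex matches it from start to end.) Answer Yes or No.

Yes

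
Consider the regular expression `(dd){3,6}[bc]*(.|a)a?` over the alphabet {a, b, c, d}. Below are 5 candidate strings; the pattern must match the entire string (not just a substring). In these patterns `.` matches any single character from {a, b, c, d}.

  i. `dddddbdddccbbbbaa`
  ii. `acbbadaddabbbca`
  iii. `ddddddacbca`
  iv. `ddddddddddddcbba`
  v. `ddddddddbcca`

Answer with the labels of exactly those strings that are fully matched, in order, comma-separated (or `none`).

iv, v

i → no match
ii → no match — must start with `dd`
iii → no match
iv → match
v → match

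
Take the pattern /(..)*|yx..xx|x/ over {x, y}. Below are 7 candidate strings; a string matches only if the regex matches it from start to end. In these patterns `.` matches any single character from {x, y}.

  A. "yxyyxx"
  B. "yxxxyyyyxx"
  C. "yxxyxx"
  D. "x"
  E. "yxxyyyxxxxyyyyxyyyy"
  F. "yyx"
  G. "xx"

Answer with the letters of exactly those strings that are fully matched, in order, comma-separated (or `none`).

A, B, C, D, G

A. "yxyyxx" → match
B. "yxxxyyyyxx" → match
C. "yxxyxx" → match
D. "x" → match
E → no match
F. "yyx" → no match
G. "xx" → match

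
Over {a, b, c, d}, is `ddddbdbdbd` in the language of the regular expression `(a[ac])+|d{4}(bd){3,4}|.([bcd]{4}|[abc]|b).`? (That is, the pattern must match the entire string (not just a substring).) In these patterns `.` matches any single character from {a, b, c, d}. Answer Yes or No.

Yes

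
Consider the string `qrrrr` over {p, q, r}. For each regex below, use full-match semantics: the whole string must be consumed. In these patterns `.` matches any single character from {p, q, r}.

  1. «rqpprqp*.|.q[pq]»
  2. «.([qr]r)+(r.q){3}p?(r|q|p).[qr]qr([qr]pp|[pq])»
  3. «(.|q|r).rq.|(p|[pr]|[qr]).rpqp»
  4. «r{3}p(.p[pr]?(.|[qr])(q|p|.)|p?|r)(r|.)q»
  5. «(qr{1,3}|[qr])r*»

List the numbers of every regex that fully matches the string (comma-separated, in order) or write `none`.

5

1 → no match
2 → no match
3 → no match
4 → no match — must start with `r`
5 → match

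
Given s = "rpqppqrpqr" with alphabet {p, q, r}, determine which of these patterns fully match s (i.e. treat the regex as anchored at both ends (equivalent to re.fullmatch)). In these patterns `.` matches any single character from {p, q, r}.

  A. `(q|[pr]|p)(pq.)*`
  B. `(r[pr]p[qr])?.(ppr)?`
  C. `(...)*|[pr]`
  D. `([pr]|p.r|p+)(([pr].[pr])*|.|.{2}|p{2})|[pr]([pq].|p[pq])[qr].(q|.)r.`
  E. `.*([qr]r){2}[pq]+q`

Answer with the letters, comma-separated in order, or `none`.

A, D

A → match
B → no match
C → no match
D → match
E → no match — must end with "q"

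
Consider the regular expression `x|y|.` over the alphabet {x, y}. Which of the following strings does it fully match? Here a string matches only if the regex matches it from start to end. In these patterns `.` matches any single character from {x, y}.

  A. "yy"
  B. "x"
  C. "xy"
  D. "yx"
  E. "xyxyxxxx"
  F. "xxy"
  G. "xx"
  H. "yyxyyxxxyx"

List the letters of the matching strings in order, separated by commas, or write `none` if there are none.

B

A → no match
B → match
C → no match
D → no match
E → no match
F → no match
G → no match
H → no match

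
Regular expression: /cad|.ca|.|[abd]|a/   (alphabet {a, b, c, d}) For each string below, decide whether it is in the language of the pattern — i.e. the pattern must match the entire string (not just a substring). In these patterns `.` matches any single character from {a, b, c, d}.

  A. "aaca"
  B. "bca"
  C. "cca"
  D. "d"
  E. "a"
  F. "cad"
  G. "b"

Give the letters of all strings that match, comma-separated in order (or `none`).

B, C, D, E, F, G

A → no match
B → match
C → match
D → match
E → match
F → match
G → match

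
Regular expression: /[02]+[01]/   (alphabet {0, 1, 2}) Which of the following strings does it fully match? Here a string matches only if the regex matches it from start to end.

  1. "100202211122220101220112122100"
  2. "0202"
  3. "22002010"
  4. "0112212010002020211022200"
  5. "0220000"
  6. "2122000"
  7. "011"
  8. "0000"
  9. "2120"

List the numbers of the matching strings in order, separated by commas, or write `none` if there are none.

1 → no match
2 → no match
3 → no match
4 → no match
5 → match
6 → no match
7 → no match
8 → match
9 → no match

5, 8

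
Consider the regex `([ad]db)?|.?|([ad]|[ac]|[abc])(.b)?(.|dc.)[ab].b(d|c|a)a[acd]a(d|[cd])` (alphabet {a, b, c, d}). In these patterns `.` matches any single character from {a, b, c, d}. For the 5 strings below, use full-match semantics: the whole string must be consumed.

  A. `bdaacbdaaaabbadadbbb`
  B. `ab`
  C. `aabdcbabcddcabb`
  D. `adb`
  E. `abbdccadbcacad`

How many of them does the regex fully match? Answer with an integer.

A → no match
B → no match
C → no match
D → match
E → match
Total matched: 2

2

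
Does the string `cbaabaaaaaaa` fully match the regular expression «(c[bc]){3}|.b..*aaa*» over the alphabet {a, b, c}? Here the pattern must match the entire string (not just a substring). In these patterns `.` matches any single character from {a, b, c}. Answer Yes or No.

Yes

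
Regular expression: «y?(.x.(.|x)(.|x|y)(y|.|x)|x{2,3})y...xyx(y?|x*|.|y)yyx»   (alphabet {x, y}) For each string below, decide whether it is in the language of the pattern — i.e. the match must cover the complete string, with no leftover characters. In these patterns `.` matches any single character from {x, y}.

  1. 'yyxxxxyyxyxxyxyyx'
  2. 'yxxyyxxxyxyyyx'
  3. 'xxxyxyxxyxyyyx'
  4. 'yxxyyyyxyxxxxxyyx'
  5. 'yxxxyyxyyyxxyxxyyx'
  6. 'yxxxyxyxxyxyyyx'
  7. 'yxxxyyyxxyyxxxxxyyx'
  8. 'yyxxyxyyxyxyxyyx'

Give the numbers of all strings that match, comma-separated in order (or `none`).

1, 2, 3, 4, 5, 6

1 → match
2 → match
3 → match
4 → match
5 → match
6 → match
7 → no match
8 → no match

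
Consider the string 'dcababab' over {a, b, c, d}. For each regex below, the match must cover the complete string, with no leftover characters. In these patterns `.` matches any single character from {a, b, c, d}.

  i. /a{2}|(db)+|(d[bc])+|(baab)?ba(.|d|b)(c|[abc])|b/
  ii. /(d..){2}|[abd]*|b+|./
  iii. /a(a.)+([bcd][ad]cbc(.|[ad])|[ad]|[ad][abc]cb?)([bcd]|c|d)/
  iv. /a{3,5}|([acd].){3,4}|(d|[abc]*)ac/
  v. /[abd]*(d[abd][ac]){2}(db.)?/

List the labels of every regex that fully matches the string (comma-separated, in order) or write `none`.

iv

i → no match
ii → no match
iii → no match — must start with 'aa'
iv → match
v → no match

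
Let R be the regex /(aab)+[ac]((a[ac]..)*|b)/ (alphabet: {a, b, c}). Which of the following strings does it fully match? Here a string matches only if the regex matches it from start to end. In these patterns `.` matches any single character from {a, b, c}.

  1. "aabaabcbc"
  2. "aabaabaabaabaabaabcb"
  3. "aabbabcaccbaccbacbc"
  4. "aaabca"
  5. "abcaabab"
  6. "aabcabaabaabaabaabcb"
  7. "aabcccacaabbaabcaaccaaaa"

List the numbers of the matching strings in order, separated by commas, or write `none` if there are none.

1 → no match
2 → match
3 → no match
4 → no match — must start with "aab"
5 → no match — must start with "aab"
6 → no match
7 → no match

2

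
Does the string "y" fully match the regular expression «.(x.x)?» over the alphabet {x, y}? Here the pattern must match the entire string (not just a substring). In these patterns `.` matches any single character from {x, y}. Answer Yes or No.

Yes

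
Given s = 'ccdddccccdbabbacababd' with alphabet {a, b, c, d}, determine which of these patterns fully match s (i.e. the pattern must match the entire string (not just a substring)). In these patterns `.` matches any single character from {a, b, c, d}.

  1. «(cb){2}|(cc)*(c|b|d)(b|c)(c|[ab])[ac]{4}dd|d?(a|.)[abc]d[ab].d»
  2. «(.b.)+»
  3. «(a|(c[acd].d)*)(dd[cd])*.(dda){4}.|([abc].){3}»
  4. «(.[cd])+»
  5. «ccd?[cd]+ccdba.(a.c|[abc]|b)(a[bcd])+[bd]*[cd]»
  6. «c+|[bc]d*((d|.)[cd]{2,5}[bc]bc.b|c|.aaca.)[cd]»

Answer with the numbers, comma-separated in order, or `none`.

5

1 → no match
2 → no match
3 → no match
4 → no match
5 → match
6 → no match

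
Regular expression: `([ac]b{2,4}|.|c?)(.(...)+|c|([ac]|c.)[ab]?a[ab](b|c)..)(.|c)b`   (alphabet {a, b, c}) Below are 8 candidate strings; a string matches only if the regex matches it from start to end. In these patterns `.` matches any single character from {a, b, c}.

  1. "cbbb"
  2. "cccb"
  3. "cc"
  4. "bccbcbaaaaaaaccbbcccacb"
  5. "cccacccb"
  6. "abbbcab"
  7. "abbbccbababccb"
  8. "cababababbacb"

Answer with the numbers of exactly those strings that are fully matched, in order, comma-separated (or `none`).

1 → no match
2 → match
3 → no match — must end with "b"
4 → no match
5 → no match
6 → match
7 → no match
8 → match

2, 6, 8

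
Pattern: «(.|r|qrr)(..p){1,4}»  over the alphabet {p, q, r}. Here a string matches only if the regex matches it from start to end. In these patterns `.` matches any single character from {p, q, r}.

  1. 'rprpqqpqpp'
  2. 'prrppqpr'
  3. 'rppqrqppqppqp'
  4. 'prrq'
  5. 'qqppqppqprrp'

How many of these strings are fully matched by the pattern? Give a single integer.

1

1. 'rprpqqpqpp' → match
2. 'prrppqpr' → no match — must end with 'p'
3 → no match
4. 'prrq' → no match — must end with 'p'
5. 'qqppqppqprrp' → no match
Total matched: 1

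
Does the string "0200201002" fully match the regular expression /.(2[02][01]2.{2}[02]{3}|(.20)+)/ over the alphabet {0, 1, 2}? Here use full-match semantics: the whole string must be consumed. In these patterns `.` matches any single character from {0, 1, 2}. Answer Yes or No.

Yes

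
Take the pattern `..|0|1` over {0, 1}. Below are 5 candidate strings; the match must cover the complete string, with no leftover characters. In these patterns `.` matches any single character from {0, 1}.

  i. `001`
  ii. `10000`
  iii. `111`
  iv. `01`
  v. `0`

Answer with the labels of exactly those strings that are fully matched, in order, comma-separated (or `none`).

iv, v

i → no match
ii → no match
iii → no match
iv → match
v → match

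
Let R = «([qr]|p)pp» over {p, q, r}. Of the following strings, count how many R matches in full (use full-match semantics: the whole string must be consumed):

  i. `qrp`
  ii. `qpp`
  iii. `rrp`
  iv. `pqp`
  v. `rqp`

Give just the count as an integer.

1

i → no match — must end with `pp`
ii → match
iii → no match — must end with `pp`
iv → no match — must end with `pp`
v → no match — must end with `pp`
Total matched: 1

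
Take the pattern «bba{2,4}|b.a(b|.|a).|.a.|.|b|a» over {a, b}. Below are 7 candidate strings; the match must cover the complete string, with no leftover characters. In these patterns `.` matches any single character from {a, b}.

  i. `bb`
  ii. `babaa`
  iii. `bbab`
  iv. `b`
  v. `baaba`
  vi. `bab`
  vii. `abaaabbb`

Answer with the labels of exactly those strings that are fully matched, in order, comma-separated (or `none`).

iv, v, vi

i → no match
ii → no match
iii → no match
iv → match
v → match
vi → match
vii → no match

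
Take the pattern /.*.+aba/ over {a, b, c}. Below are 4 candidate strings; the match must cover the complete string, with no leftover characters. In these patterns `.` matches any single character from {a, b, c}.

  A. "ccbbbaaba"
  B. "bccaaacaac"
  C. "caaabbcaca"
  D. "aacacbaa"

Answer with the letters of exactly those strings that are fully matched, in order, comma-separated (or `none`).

A → match
B → no match — must end with "aba"
C → no match — must end with "aba"
D → no match — must end with "aba"

A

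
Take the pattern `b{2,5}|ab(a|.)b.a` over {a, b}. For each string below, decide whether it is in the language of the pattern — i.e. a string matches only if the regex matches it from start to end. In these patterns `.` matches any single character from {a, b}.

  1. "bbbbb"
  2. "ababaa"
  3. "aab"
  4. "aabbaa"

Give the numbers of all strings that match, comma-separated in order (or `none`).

1, 2

1 → match
2 → match
3 → no match
4 → no match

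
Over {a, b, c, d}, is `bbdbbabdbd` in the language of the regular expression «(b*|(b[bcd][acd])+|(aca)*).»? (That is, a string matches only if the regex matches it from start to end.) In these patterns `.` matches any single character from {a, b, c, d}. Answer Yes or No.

No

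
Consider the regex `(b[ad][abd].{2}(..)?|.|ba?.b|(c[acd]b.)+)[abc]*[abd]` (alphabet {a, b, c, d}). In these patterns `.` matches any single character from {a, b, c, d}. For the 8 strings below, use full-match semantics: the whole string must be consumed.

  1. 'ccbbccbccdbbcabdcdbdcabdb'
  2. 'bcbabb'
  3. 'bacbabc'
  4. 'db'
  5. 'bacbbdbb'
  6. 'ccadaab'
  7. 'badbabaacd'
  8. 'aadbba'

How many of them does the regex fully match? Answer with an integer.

1 → match
2 → match
3 → no match
4 → match
5 → no match
6 → no match
7 → match
8 → no match
Total matched: 4

4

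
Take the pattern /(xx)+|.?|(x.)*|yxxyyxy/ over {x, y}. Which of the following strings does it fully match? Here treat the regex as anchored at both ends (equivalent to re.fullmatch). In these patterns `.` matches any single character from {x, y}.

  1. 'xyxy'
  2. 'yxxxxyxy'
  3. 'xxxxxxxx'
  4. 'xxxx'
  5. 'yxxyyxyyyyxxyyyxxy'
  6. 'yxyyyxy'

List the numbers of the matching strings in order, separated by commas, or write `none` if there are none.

1, 3, 4

1 → match
2 → no match
3 → match
4 → match
5 → no match
6 → no match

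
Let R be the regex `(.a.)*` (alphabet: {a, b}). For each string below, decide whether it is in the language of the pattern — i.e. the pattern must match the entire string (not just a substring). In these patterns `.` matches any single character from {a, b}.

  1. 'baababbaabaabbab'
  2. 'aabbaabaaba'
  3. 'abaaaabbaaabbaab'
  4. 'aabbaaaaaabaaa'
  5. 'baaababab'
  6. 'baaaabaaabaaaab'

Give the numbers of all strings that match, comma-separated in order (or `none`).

1 → no match
2 → no match
3 → no match
4 → no match
5 → no match
6 → match

6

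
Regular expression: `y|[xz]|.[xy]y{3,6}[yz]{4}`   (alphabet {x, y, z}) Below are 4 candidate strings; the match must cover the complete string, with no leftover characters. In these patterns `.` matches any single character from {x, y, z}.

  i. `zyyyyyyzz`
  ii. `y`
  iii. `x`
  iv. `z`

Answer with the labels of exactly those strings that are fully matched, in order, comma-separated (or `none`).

i → match
ii → match
iii → match
iv → match

i, ii, iii, iv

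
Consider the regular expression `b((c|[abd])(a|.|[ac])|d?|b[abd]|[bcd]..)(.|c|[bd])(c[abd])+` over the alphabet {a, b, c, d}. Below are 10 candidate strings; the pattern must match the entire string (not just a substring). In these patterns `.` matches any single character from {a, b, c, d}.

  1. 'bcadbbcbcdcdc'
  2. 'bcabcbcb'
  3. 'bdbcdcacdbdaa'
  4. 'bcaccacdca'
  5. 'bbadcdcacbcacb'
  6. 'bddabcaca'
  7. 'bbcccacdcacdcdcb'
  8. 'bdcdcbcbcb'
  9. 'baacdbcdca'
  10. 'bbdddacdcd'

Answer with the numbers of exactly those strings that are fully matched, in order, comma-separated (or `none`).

2, 4, 5, 6, 7, 8

1 → no match
2 → match
3 → no match
4 → match
5 → match
6 → match
7 → match
8 → match
9 → no match
10 → no match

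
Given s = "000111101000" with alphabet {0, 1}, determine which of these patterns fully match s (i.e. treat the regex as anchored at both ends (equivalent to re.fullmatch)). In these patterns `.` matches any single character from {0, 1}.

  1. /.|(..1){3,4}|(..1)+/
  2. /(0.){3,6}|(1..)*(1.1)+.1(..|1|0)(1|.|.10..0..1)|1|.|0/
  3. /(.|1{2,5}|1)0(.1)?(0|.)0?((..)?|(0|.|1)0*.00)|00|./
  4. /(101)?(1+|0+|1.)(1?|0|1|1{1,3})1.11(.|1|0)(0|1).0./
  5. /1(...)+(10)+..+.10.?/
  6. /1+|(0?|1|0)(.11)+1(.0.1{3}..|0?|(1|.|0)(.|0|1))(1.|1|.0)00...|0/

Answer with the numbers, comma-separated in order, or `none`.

1 → no match
2 → no match
3 → no match
4 → match
5 → no match — must start with "1"
6 → no match

4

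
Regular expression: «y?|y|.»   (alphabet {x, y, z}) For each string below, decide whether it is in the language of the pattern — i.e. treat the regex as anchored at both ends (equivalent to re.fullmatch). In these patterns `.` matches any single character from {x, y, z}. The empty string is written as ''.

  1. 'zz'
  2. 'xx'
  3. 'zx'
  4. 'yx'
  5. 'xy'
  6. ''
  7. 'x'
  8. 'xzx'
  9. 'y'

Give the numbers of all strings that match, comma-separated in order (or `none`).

6, 7, 9

1 → no match
2 → no match
3 → no match
4 → no match
5 → no match
6 → match
7 → match
8 → no match
9 → match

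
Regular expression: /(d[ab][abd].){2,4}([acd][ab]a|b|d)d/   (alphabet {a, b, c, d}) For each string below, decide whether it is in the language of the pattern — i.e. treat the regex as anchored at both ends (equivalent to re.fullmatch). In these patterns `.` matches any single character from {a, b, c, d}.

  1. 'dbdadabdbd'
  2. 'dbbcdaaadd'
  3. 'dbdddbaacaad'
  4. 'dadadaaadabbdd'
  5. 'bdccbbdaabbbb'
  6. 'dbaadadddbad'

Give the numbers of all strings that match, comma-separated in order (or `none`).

1, 2, 3, 4, 6

1 → match
2 → match
3 → match
4 → match
5 → no match — must start with 'd'
6 → match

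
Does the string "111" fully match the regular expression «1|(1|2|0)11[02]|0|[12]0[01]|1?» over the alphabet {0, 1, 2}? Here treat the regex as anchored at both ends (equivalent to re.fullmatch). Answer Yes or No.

No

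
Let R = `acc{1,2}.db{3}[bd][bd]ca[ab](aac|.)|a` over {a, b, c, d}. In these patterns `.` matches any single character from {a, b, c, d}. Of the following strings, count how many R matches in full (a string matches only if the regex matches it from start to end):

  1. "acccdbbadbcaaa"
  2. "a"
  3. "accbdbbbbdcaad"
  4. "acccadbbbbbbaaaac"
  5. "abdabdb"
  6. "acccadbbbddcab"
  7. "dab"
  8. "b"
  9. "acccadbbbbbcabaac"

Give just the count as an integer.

3

1 → no match
2 → match
3 → match
4 → no match
5 → no match
6 → no match
7 → no match
8 → no match
9 → match
Total matched: 3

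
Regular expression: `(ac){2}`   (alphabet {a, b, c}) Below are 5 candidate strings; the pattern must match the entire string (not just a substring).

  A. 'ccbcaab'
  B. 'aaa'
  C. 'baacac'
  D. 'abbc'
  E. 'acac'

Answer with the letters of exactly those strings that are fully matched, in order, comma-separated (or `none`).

E

A → no match — must start with 'ac'
B → no match — must start with 'ac'
C → no match — must start with 'ac'
D → no match — must start with 'ac'
E → match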